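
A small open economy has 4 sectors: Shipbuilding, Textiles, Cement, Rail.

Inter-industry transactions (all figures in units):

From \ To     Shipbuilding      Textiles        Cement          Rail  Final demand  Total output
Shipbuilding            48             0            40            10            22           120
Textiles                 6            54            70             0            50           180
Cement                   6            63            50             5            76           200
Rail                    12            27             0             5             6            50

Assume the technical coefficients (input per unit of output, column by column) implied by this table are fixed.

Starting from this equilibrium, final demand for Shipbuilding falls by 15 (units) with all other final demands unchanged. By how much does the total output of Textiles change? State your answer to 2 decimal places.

Technical coefficients a_ij = z_ij / X_j:
  a_11 = 48/120 = 0.40, a_21 = 6/120 = 0.05, a_31 = 6/120 = 0.05, a_41 = 12/120 = 0.10
  a_12 = 0/180 = 0.00, a_22 = 54/180 = 0.30, a_32 = 63/180 = 0.35, a_42 = 27/180 = 0.15
  a_13 = 40/200 = 0.20, a_23 = 70/200 = 0.35, a_33 = 50/200 = 0.25, a_43 = 0/200 = 0.00
  a_14 = 10/50 = 0.20, a_24 = 0/50 = 0.00, a_34 = 5/50 = 0.10, a_44 = 5/50 = 0.10
I − A =
  [   0.60     0.00    -0.20    -0.20]
  [  -0.05     0.70    -0.35     0.00]
  [  -0.05    -0.35     0.75    -0.10]
  [  -0.10    -0.15     0.00     0.90]
Compute the cofactors C_ij = (−1)^(i+j)·(3×3 minor ij) of I−A; the adjugate is their transpose:
adj(I−A) = Cᵀ =
  [ 0.3570   0.0885   0.1365   0.0945]
  [ 0.0530   0.3790   0.1910   0.0330]
  [ 0.0550   0.1925   0.3625   0.0525]
  [ 0.0485   0.0730   0.0470   0.2310]
det(I−A) = Σ_j (I−A)_1j·C_1j = (0.60)(0.3570) + (0.00)(0.0530) + (-0.20)(0.0550) + (-0.20)(0.0485) = 0.1935
(I − A)⁻¹ = adj(I−A) / det(I−A) ≈
  [   1.8450     0.4574     0.7054     0.4884]
  [   0.2739     1.9587     0.9871     0.1705]
  [   0.2842     0.9948     1.8734     0.2713]
  [   0.2506     0.3773     0.2429     1.1938]
Δx = (I − A)⁻¹ Δd with Δd having -15 in the Shipbuilding component and 0 elsewhere.
So Δx_2 = L_21 · (-15), where L_21 = adj(I−A)_21 / det(I−A) = 0.0530 / 0.1935.
Δx_2 = 0.0530 × (-15) / 0.1935 = -0.795 / 0.1935 ≈ -4.11.

Δx_2 = -4.11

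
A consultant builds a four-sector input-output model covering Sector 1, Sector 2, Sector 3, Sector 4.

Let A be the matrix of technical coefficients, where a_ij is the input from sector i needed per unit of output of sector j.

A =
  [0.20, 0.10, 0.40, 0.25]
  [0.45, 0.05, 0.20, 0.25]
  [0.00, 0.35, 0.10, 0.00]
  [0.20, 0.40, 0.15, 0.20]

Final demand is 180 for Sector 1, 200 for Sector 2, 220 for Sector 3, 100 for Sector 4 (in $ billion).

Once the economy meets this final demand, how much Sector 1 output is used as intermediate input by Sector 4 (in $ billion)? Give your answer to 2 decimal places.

z_14 = 271.35

I − A =
  [   0.80    -0.10    -0.40    -0.25]
  [  -0.45     0.95    -0.20    -0.25]
  [   0.00    -0.35     0.90     0.00]
  [  -0.20    -0.40    -0.15     0.80]
Compute the cofactors C_ij = (−1)^(i+j)·(3×3 minor ij) of I−A; the adjugate is their transpose:
adj(I−A) = Cᵀ =
  [ 0.524875   0.287125   0.339375   0.253750]
  [ 0.369000   0.531000   0.328875   0.281250]
  [ 0.143500   0.206500   0.394500   0.109375]
  [ 0.342625   0.376000   0.323250   0.524500]
det(I−A) = Σ_j (I−A)_1j·C_1j = (0.80)(0.524875) + (-0.10)(0.369000) + (-0.40)(0.143500) + (-0.25)(0.342625) = 0.23994375
(I − A)⁻¹ = adj(I−A) / det(I−A) ≈
  [   2.1875     1.1966     1.4144     1.0575]
  [   1.5379     2.2130     1.3706     1.1721]
  [   0.5981     0.8606     1.6441     0.4558]
  [   1.4279     1.5670     1.3472     2.1859]
First solve x = (I − A)⁻¹ d = adj(I−A)·d / det(I−A); in particular x_4 = (0.342625·180 + 0.376000·200 + 0.323250·220 + 0.524500·100) / 0.23994375 = 260.4375 / 0.23994375 ≈ 1085.4106.
Intermediate flow from 1 to 4: z_14 = a_14 · x_4 = 0.25 × 260.4375 / 0.23994375 = 65.109375 / 0.23994375 ≈ 271.35.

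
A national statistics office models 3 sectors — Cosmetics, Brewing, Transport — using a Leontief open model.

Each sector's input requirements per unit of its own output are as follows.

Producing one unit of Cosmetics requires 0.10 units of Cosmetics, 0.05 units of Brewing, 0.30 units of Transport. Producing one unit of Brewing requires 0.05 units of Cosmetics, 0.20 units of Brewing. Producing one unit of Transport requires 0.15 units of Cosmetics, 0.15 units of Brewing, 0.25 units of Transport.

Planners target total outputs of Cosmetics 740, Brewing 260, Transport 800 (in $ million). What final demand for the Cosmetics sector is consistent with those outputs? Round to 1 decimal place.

d_1 = 533.0

I − A =
  [   0.90    -0.05    -0.15]
  [  -0.05     0.80    -0.15]
  [  -0.30     0.00     0.75]
d = (I − A) x:
  d_1 = (+0.90)·740 + (-0.05)·260 + (-0.15)·800 = 533.0
  d_2 = (-0.05)·740 + (+0.80)·260 + (-0.15)·800 = 51.0
  d_3 = (-0.30)·740 + (+0.00)·260 + (+0.75)·800 = 378.0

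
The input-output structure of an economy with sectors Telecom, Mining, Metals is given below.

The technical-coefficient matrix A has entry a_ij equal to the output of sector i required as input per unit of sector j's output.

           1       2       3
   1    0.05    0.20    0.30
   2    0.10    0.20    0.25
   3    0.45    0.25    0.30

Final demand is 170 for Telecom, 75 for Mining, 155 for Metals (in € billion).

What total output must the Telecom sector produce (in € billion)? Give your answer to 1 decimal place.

I − A =
  [   0.95    -0.20    -0.30]
  [  -0.10     0.80    -0.25]
  [  -0.45    -0.25     0.70]
Cofactors of I−A, C_ij = (−1)^(i+j)·(minor ij) (rows/columns in the sector order above):
  C_11 = (0.80)(0.70) − (-0.25)(-0.25) = 0.4975
  C_12 = −[(-0.10)(0.70) − (-0.25)(-0.45)] = 0.1825
  C_13 = (-0.10)(-0.25) − (0.80)(-0.45) = 0.3850
  C_21 = −[(-0.20)(0.70) − (-0.30)(-0.25)] = 0.2150
  C_22 = (0.95)(0.70) − (-0.30)(-0.45) = 0.5300
  C_23 = −[(0.95)(-0.25) − (-0.20)(-0.45)] = 0.3275
  C_31 = (-0.20)(-0.25) − (-0.30)(0.80) = 0.2900
  C_32 = −[(0.95)(-0.25) − (-0.30)(-0.10)] = 0.2675
  C_33 = (0.95)(0.80) − (-0.20)(-0.10) = 0.7400
det(I−A) = Σ_j (I−A)_1j·C_1j = (0.95)(0.4975) + (-0.20)(0.1825) + (-0.30)(0.3850) = 0.320625
adj(I−A) = Cᵀ =
  [ 0.4975   0.2150   0.2900]
  [ 0.1825   0.5300   0.2675]
  [ 0.3850   0.3275   0.7400]
(I − A)⁻¹ = adj(I−A) / det(I−A) ≈
  [   1.5517     0.6706     0.9045]
  [   0.5692     1.6530     0.8343]
  [   1.2008     1.0214     2.3080]
x = (I − A)⁻¹ d = adj(I−A)·d / det(I−A), with det(I−A) = 0.320625:
  x_1 = (0.4975·170 + 0.2150·75 + 0.2900·155) / 0.320625 = 145.65 / 0.320625 ≈ 454.3
  x_2 = (0.1825·170 + 0.5300·75 + 0.2675·155) / 0.320625 = 112.2375 / 0.320625 ≈ 350.1
  x_3 = (0.3850·170 + 0.3275·75 + 0.7400·155) / 0.320625 = 204.7125 / 0.320625 ≈ 638.5

x_1 = 454.3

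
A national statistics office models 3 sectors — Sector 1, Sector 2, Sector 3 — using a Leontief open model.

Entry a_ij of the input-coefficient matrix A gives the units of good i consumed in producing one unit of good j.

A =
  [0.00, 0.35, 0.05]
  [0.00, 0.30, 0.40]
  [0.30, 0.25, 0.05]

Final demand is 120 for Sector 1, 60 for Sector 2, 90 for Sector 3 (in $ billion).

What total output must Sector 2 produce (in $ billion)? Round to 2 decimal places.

I − A =
  [   1.00    -0.35    -0.05]
  [   0.00     0.70    -0.40]
  [  -0.30    -0.25     0.95]
Cofactors of I−A, C_ij = (−1)^(i+j)·(minor ij) (rows/columns in the sector order above):
  C_11 = (0.70)(0.95) − (-0.40)(-0.25) = 0.5650
  C_12 = −[(0.00)(0.95) − (-0.40)(-0.30)] = 0.1200
  C_13 = (0.00)(-0.25) − (0.70)(-0.30) = 0.2100
  C_21 = −[(-0.35)(0.95) − (-0.05)(-0.25)] = 0.3450
  C_22 = (1.00)(0.95) − (-0.05)(-0.30) = 0.9350
  C_23 = −[(1.00)(-0.25) − (-0.35)(-0.30)] = 0.3550
  C_31 = (-0.35)(-0.40) − (-0.05)(0.70) = 0.1750
  C_32 = −[(1.00)(-0.40) − (-0.05)(0.00)] = 0.4000
  C_33 = (1.00)(0.70) − (-0.35)(0.00) = 0.7000
det(I−A) = Σ_j (I−A)_1j·C_1j = (1.00)(0.5650) + (-0.35)(0.1200) + (-0.05)(0.2100) = 0.5125
adj(I−A) = Cᵀ =
  [ 0.5650   0.3450   0.1750]
  [ 0.1200   0.9350   0.4000]
  [ 0.2100   0.3550   0.7000]
(I − A)⁻¹ = adj(I−A) / det(I−A) ≈
  [   1.1024     0.6732     0.3415]
  [   0.2341     1.8244     0.7805]
  [   0.4098     0.6927     1.3659]
x = (I − A)⁻¹ d = adj(I−A)·d / det(I−A), with det(I−A) = 0.5125:
  x_1 = (0.5650·120 + 0.3450·60 + 0.1750·90) / 0.5125 = 104.25 / 0.5125 ≈ 203.41
  x_2 = (0.1200·120 + 0.9350·60 + 0.4000·90) / 0.5125 = 106.50 / 0.5125 ≈ 207.80
  x_3 = (0.2100·120 + 0.3550·60 + 0.7000·90) / 0.5125 = 109.50 / 0.5125 ≈ 213.66

x_2 = 207.80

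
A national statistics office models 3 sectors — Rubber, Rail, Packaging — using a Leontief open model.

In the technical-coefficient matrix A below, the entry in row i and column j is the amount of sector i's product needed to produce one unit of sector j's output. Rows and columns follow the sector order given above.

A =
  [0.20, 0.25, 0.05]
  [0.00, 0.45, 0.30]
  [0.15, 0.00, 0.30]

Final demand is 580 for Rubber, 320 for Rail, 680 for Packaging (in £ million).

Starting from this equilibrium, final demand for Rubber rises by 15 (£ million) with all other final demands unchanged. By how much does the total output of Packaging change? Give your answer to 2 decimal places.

Δx_3 = 4.23

I − A =
  [   0.80    -0.25    -0.05]
  [   0.00     0.55    -0.30]
  [  -0.15     0.00     0.70]
Cofactors of I−A, C_ij = (−1)^(i+j)·(minor ij) (rows/columns in the sector order above):
  C_11 = (0.55)(0.70) − (-0.30)(0.00) = 0.3850
  C_12 = −[(0.00)(0.70) − (-0.30)(-0.15)] = 0.0450
  C_13 = (0.00)(0.00) − (0.55)(-0.15) = 0.0825
  C_21 = −[(-0.25)(0.70) − (-0.05)(0.00)] = 0.1750
  C_22 = (0.80)(0.70) − (-0.05)(-0.15) = 0.5525
  C_23 = −[(0.80)(0.00) − (-0.25)(-0.15)] = 0.0375
  C_31 = (-0.25)(-0.30) − (-0.05)(0.55) = 0.1025
  C_32 = −[(0.80)(-0.30) − (-0.05)(0.00)] = 0.2400
  C_33 = (0.80)(0.55) − (-0.25)(0.00) = 0.4400
det(I−A) = Σ_j (I−A)_1j·C_1j = (0.80)(0.3850) + (-0.25)(0.0450) + (-0.05)(0.0825) = 0.292625
adj(I−A) = Cᵀ =
  [ 0.3850   0.1750   0.1025]
  [ 0.0450   0.5525   0.2400]
  [ 0.0825   0.0375   0.4400]
(I − A)⁻¹ = adj(I−A) / det(I−A) ≈
  [   1.3157     0.5980     0.3503]
  [   0.1538     1.8881     0.8202]
  [   0.2819     0.1282     1.5036]
Δx = (I − A)⁻¹ Δd with Δd having +15 in the Rubber component and 0 elsewhere.
So Δx_3 = L_31 · (+15), where L_31 = adj(I−A)_31 / det(I−A) = 0.0825 / 0.292625.
Δx_3 = 0.0825 × (+15) / 0.292625 = 1.2375 / 0.292625 ≈ 4.23.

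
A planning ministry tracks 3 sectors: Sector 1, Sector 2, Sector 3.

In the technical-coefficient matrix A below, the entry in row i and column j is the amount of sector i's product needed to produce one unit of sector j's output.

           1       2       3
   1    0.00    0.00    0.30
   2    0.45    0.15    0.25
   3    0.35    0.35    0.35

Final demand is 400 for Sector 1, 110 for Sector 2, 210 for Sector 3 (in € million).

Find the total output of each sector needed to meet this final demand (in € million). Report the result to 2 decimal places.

I − A =
  [   1.00     0.00    -0.30]
  [  -0.45     0.85    -0.25]
  [  -0.35    -0.35     0.65]
Cofactors of I−A, C_ij = (−1)^(i+j)·(minor ij) (rows/columns in the sector order above):
  C_11 = (0.85)(0.65) − (-0.25)(-0.35) = 0.4650
  C_12 = −[(-0.45)(0.65) − (-0.25)(-0.35)] = 0.3800
  C_13 = (-0.45)(-0.35) − (0.85)(-0.35) = 0.4550
  C_21 = −[(0.00)(0.65) − (-0.30)(-0.35)] = 0.1050
  C_22 = (1.00)(0.65) − (-0.30)(-0.35) = 0.5450
  C_23 = −[(1.00)(-0.35) − (0.00)(-0.35)] = 0.3500
  C_31 = (0.00)(-0.25) − (-0.30)(0.85) = 0.2550
  C_32 = −[(1.00)(-0.25) − (-0.30)(-0.45)] = 0.3850
  C_33 = (1.00)(0.85) − (0.00)(-0.45) = 0.8500
det(I−A) = Σ_j (I−A)_1j·C_1j = (1.00)(0.4650) + (0.00)(0.3800) + (-0.30)(0.4550) = 0.3285
adj(I−A) = Cᵀ =
  [ 0.4650   0.1050   0.2550]
  [ 0.3800   0.5450   0.3850]
  [ 0.4550   0.3500   0.8500]
(I − A)⁻¹ = adj(I−A) / det(I−A) ≈
  [   1.4155     0.3196     0.7763]
  [   1.1568     1.6591     1.1720]
  [   1.3851     1.0654     2.5875]
x = (I − A)⁻¹ d = adj(I−A)·d / det(I−A), with det(I−A) = 0.3285:
  x_1 = (0.4650·400 + 0.1050·110 + 0.2550·210) / 0.3285 = 251.10 / 0.3285 ≈ 764.38
  x_2 = (0.3800·400 + 0.5450·110 + 0.3850·210) / 0.3285 = 292.80 / 0.3285 ≈ 891.32
  x_3 = (0.4550·400 + 0.3500·110 + 0.8500·210) / 0.3285 = 399.00 / 0.3285 ≈ 1214.61

x_1 = 764.38, x_2 = 891.32, x_3 = 1214.61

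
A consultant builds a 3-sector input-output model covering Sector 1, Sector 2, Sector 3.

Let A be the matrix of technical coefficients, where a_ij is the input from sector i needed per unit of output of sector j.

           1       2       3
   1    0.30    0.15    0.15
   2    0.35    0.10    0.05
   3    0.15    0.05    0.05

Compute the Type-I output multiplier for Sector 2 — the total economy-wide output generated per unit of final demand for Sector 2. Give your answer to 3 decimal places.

I − A =
  [   0.70    -0.15    -0.15]
  [  -0.35     0.90    -0.05]
  [  -0.15    -0.05     0.95]
Cofactors of I−A, C_ij = (−1)^(i+j)·(minor ij) (rows/columns in the sector order above):
  C_11 = (0.90)(0.95) − (-0.05)(-0.05) = 0.8525
  C_12 = −[(-0.35)(0.95) − (-0.05)(-0.15)] = 0.3400
  C_13 = (-0.35)(-0.05) − (0.90)(-0.15) = 0.1525
  C_21 = −[(-0.15)(0.95) − (-0.15)(-0.05)] = 0.1500
  C_22 = (0.70)(0.95) − (-0.15)(-0.15) = 0.6425
  C_23 = −[(0.70)(-0.05) − (-0.15)(-0.15)] = 0.0575
  C_31 = (-0.15)(-0.05) − (-0.15)(0.90) = 0.1425
  C_32 = −[(0.70)(-0.05) − (-0.15)(-0.35)] = 0.0875
  C_33 = (0.70)(0.90) − (-0.15)(-0.35) = 0.5775
det(I−A) = Σ_j (I−A)_1j·C_1j = (0.70)(0.8525) + (-0.15)(0.3400) + (-0.15)(0.1525) = 0.522875
adj(I−A) = Cᵀ =
  [ 0.8525   0.1500   0.1425]
  [ 0.3400   0.6425   0.0875]
  [ 0.1525   0.0575   0.5775]
(I − A)⁻¹ = adj(I−A) / det(I−A) ≈
  [   1.6304     0.2869     0.2725]
  [   0.6503     1.2288     0.1673]
  [   0.2917     0.1100     1.1045]
The output multiplier for sector j is the column-j sum of the Leontief inverse (I − A)⁻¹ = adj(I−A) / det(I−A).
Column 2 of adj(I−A): (0.1500, 0.6425, 0.0575); det(I−A) = 0.522875.
m_2 = (0.1500 + 0.6425 + 0.0575) / 0.522875 = 0.85 / 0.522875 ≈ 1.626.

m_2 = 1.626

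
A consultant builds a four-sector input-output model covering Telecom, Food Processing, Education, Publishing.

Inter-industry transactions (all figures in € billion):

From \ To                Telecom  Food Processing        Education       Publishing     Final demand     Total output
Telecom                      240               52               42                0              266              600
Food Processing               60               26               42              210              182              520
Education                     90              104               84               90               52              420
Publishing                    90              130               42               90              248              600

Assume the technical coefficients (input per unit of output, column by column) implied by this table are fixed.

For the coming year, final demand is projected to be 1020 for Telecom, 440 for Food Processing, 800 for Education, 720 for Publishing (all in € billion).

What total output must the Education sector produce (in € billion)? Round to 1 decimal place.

Technical coefficients a_ij = z_ij / X_j:
  a_TT = 240/600 = 0.40, a_FT = 60/600 = 0.10, a_ET = 90/600 = 0.15, a_PT = 90/600 = 0.15
  a_TF = 52/520 = 0.10, a_FF = 26/520 = 0.05, a_EF = 104/520 = 0.20, a_PF = 130/520 = 0.25
  a_TE = 42/420 = 0.10, a_FE = 42/420 = 0.10, a_EE = 84/420 = 0.20, a_PE = 42/420 = 0.10
  a_TP = 0/600 = 0.00, a_FP = 210/600 = 0.35, a_EP = 90/600 = 0.15, a_PP = 90/600 = 0.15
I − A =
  [   0.60    -0.10    -0.10     0.00]
  [  -0.10     0.95    -0.10    -0.35]
  [  -0.15    -0.20     0.80    -0.15]
  [  -0.15    -0.25    -0.10     0.85]
Compute the cofactors C_ij = (−1)^(i+j)·(3×3 minor ij) of I−A; the adjugate is their transpose:
adj(I−A) = Cᵀ =
  [ 0.534000   0.087250   0.084000   0.050750]
  [ 0.128750   0.384000   0.085750   0.173250]
  [ 0.160625   0.139500   0.418250   0.131250]
  [ 0.151000   0.144750   0.089250   0.418250]
det(I−A) = Σ_j (I−A)_1j·C_1j = (0.60)(0.534000) + (-0.10)(0.128750) + (-0.10)(0.160625) + (0.00)(0.151000) = 0.2914625
(I − A)⁻¹ = adj(I−A) / det(I−A) ≈
  [   1.8321     0.2994     0.2882     0.1741]
  [   0.4417     1.3175     0.2942     0.5944]
  [   0.5511     0.4786     1.4350     0.4503]
  [   0.5181     0.4966     0.3062     1.4350]
x = (I − A)⁻¹ d = adj(I−A)·d / det(I−A), with det(I−A) = 0.2914625:
  x_T = (0.534000·1020 + 0.087250·440 + 0.084000·800 + 0.050750·720) / 0.2914625 = 686.81 / 0.2914625 ≈ 2356.4
  x_F = (0.128750·1020 + 0.384000·440 + 0.085750·800 + 0.173250·720) / 0.2914625 = 493.625 / 0.2914625 ≈ 1693.6
  x_E = (0.160625·1020 + 0.139500·440 + 0.418250·800 + 0.131250·720) / 0.2914625 = 654.3175 / 0.2914625 ≈ 2244.9
  x_P = (0.151000·1020 + 0.144750·440 + 0.089250·800 + 0.418250·720) / 0.2914625 = 590.25 / 0.2914625 ≈ 2025.1

x_E = 2244.9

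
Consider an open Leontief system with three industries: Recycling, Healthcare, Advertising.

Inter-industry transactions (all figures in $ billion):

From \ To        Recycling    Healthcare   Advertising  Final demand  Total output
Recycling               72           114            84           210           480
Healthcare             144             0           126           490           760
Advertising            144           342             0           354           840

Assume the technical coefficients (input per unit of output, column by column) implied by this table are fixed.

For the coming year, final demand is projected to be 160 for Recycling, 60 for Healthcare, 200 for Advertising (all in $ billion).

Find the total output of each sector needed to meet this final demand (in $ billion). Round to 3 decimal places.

x_1 = 265.854, x_2 = 194.874, x_3 = 367.449

Technical coefficients a_ij = z_ij / X_j:
  a_11 = 72/480 = 0.15, a_21 = 144/480 = 0.30, a_31 = 144/480 = 0.30
  a_12 = 114/760 = 0.15, a_22 = 0/760 = 0.00, a_32 = 342/760 = 0.45
  a_13 = 84/840 = 0.10, a_23 = 126/840 = 0.15, a_33 = 0/840 = 0.00
I − A =
  [   0.85    -0.15    -0.10]
  [  -0.30     1.00    -0.15]
  [  -0.30    -0.45     1.00]
Cofactors of I−A, C_ij = (−1)^(i+j)·(minor ij) (rows/columns in the sector order above):
  C_11 = (1.00)(1.00) − (-0.15)(-0.45) = 0.9325
  C_12 = −[(-0.30)(1.00) − (-0.15)(-0.30)] = 0.3450
  C_13 = (-0.30)(-0.45) − (1.00)(-0.30) = 0.4350
  C_21 = −[(-0.15)(1.00) − (-0.10)(-0.45)] = 0.1950
  C_22 = (0.85)(1.00) − (-0.10)(-0.30) = 0.8200
  C_23 = −[(0.85)(-0.45) − (-0.15)(-0.30)] = 0.4275
  C_31 = (-0.15)(-0.15) − (-0.10)(1.00) = 0.1225
  C_32 = −[(0.85)(-0.15) − (-0.10)(-0.30)] = 0.1575
  C_33 = (0.85)(1.00) − (-0.15)(-0.30) = 0.8050
det(I−A) = Σ_j (I−A)_1j·C_1j = (0.85)(0.9325) + (-0.15)(0.3450) + (-0.10)(0.4350) = 0.697375
adj(I−A) = Cᵀ =
  [ 0.9325   0.1950   0.1225]
  [ 0.3450   0.8200   0.1575]
  [ 0.4350   0.4275   0.8050]
(I − A)⁻¹ = adj(I−A) / det(I−A) ≈
  [   1.3372     0.2796     0.1757]
  [   0.4947     1.1758     0.2258]
  [   0.6238     0.6130     1.1543]
x = (I − A)⁻¹ d = adj(I−A)·d / det(I−A), with det(I−A) = 0.697375:
  x_1 = (0.9325·160 + 0.1950·60 + 0.1225·200) / 0.697375 = 185.40 / 0.697375 ≈ 265.854
  x_2 = (0.3450·160 + 0.8200·60 + 0.1575·200) / 0.697375 = 135.90 / 0.697375 ≈ 194.874
  x_3 = (0.4350·160 + 0.4275·60 + 0.8050·200) / 0.697375 = 256.25 / 0.697375 ≈ 367.449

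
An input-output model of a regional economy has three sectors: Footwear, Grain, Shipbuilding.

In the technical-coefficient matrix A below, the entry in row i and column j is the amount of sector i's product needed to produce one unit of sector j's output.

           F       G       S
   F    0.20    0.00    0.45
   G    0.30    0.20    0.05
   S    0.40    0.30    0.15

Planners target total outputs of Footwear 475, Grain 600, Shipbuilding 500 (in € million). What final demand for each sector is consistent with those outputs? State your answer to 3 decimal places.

d_F = 155.000, d_G = 312.500, d_S = 55.000

I − A =
  [   0.80     0.00    -0.45]
  [  -0.30     0.80    -0.05]
  [  -0.40    -0.30     0.85]
d = (I − A) x:
  d_F = (+0.80)·475 + (+0.00)·600 + (-0.45)·500 = 155.000
  d_G = (-0.30)·475 + (+0.80)·600 + (-0.05)·500 = 312.500
  d_S = (-0.40)·475 + (-0.30)·600 + (+0.85)·500 = 55.000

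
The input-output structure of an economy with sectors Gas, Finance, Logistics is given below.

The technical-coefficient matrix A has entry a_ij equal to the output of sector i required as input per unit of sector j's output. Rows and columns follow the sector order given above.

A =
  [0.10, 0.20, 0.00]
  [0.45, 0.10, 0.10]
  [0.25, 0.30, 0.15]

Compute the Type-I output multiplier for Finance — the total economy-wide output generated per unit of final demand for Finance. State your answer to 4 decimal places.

I − A =
  [   0.90    -0.20     0.00]
  [  -0.45     0.90    -0.10]
  [  -0.25    -0.30     0.85]
Cofactors of I−A, C_ij = (−1)^(i+j)·(minor ij) (rows/columns in the sector order above):
  C_11 = (0.90)(0.85) − (-0.10)(-0.30) = 0.7350
  C_12 = −[(-0.45)(0.85) − (-0.10)(-0.25)] = 0.4075
  C_13 = (-0.45)(-0.30) − (0.90)(-0.25) = 0.3600
  C_21 = −[(-0.20)(0.85) − (0.00)(-0.30)] = 0.1700
  C_22 = (0.90)(0.85) − (0.00)(-0.25) = 0.7650
  C_23 = −[(0.90)(-0.30) − (-0.20)(-0.25)] = 0.3200
  C_31 = (-0.20)(-0.10) − (0.00)(0.90) = 0.0200
  C_32 = −[(0.90)(-0.10) − (0.00)(-0.45)] = 0.0900
  C_33 = (0.90)(0.90) − (-0.20)(-0.45) = 0.7200
det(I−A) = Σ_j (I−A)_1j·C_1j = (0.90)(0.7350) + (-0.20)(0.4075) + (0.00)(0.3600) = 0.5800
adj(I−A) = Cᵀ =
  [ 0.7350   0.1700   0.0200]
  [ 0.4075   0.7650   0.0900]
  [ 0.3600   0.3200   0.7200]
(I − A)⁻¹ = adj(I−A) / det(I−A) ≈
  [   1.26724     0.29310     0.03448]
  [   0.70259     1.31897     0.15517]
  [   0.62069     0.55172     1.24138]
The output multiplier for sector j is the column-j sum of the Leontief inverse (I − A)⁻¹ = adj(I−A) / det(I−A).
Column 2 of adj(I−A): (0.1700, 0.7650, 0.3200); det(I−A) = 0.5800.
m_2 = (0.1700 + 0.7650 + 0.3200) / 0.5800 = 1.255 / 0.5800 ≈ 2.1638.

m_2 = 2.1638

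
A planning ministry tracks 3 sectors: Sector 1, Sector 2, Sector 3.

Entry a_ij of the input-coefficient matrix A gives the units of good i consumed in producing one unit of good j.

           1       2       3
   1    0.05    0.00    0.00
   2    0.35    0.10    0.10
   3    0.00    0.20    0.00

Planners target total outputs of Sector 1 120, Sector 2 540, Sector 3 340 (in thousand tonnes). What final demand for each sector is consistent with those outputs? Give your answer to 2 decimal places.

I − A =
  [   0.95     0.00     0.00]
  [  -0.35     0.90    -0.10]
  [   0.00    -0.20     1.00]
d = (I − A) x:
  d_1 = (+0.95)·120 + (+0.00)·540 + (+0.00)·340 = 114.00
  d_2 = (-0.35)·120 + (+0.90)·540 + (-0.10)·340 = 410.00
  d_3 = (+0.00)·120 + (-0.20)·540 + (+1.00)·340 = 232.00

d_1 = 114.00, d_2 = 410.00, d_3 = 232.00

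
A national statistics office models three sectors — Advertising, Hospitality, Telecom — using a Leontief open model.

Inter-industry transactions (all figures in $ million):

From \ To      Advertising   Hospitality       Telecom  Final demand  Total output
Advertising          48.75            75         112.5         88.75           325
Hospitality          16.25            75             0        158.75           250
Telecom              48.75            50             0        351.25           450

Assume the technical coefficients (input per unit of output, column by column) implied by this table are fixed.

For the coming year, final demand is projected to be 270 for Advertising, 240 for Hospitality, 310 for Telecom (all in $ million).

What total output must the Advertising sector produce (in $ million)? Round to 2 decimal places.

Technical coefficients a_ij = z_ij / X_j:
  a_AA = 48.75/325 = 0.15, a_HA = 16.25/325 = 0.05, a_TA = 48.75/325 = 0.15
  a_AH = 75/250 = 0.30, a_HH = 75/250 = 0.30, a_TH = 50/250 = 0.20
  a_AT = 112.5/450 = 0.25, a_HT = 0/450 = 0.00, a_TT = 0/450 = 0.00
I − A =
  [   0.85    -0.30    -0.25]
  [  -0.05     0.70     0.00]
  [  -0.15    -0.20     1.00]
Cofactors of I−A, C_ij = (−1)^(i+j)·(minor ij) (rows/columns in the sector order above):
  C_11 = (0.70)(1.00) − (0.00)(-0.20) = 0.7000
  C_12 = −[(-0.05)(1.00) − (0.00)(-0.15)] = 0.0500
  C_13 = (-0.05)(-0.20) − (0.70)(-0.15) = 0.1150
  C_21 = −[(-0.30)(1.00) − (-0.25)(-0.20)] = 0.3500
  C_22 = (0.85)(1.00) − (-0.25)(-0.15) = 0.8125
  C_23 = −[(0.85)(-0.20) − (-0.30)(-0.15)] = 0.2150
  C_31 = (-0.30)(0.00) − (-0.25)(0.70) = 0.1750
  C_32 = −[(0.85)(0.00) − (-0.25)(-0.05)] = 0.0125
  C_33 = (0.85)(0.70) − (-0.30)(-0.05) = 0.5800
det(I−A) = Σ_j (I−A)_1j·C_1j = (0.85)(0.7000) + (-0.30)(0.0500) + (-0.25)(0.1150) = 0.55125
adj(I−A) = Cᵀ =
  [ 0.7000   0.3500   0.1750]
  [ 0.0500   0.8125   0.0125]
  [ 0.1150   0.2150   0.5800]
(I − A)⁻¹ = adj(I−A) / det(I−A) ≈
  [   1.2698     0.6349     0.3175]
  [   0.0907     1.4739     0.0227]
  [   0.2086     0.3900     1.0522]
x = (I − A)⁻¹ d = adj(I−A)·d / det(I−A), with det(I−A) = 0.55125:
  x_A = (0.7000·270 + 0.3500·240 + 0.1750·310) / 0.55125 = 327.25 / 0.55125 ≈ 593.65
  x_H = (0.0500·270 + 0.8125·240 + 0.0125·310) / 0.55125 = 212.375 / 0.55125 ≈ 385.26
  x_T = (0.1150·270 + 0.2150·240 + 0.5800·310) / 0.55125 = 262.45 / 0.55125 ≈ 476.10

x_A = 593.65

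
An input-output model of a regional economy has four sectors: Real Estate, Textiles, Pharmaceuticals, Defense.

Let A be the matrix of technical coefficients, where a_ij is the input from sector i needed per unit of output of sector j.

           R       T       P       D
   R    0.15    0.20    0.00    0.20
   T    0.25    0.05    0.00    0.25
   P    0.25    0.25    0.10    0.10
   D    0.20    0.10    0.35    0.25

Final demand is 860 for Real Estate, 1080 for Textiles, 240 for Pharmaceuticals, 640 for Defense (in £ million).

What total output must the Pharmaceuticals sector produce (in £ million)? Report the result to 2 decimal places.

x_P = 1832.86

I − A =
  [   0.85    -0.20     0.00    -0.20]
  [  -0.25     0.95     0.00    -0.25]
  [  -0.25    -0.25     0.90    -0.10]
  [  -0.20    -0.10    -0.35     0.75]
Compute the cofactors C_ij = (−1)^(i+j)·(3×3 minor ij) of I−A; the adjugate is their transpose:
adj(I−A) = Cᵀ =
  [ 0.563625   0.163500   0.084000   0.216000]
  [ 0.226875   0.490500   0.091875   0.236250]
  [ 0.252750   0.204375   0.493875   0.201375]
  [ 0.298500   0.204375   0.265125   0.681750]
det(I−A) = Σ_j (I−A)_1j·C_1j = (0.85)(0.563625) + (-0.20)(0.226875) + (0.00)(0.252750) + (-0.20)(0.298500) = 0.37400625
(I − A)⁻¹ = adj(I−A) / det(I−A) ≈
  [   1.5070     0.4372     0.2246     0.5775]
  [   0.6066     1.3115     0.2457     0.6317]
  [   0.6758     0.5464     1.3205     0.5384]
  [   0.7981     0.5464     0.7089     1.8228]
x = (I − A)⁻¹ d = adj(I−A)·d / det(I−A), with det(I−A) = 0.37400625:
  x_R = (0.563625·860 + 0.163500·1080 + 0.084000·240 + 0.216000·640) / 0.37400625 = 819.6975 / 0.37400625 ≈ 2191.67
  x_T = (0.226875·860 + 0.490500·1080 + 0.091875·240 + 0.236250·640) / 0.37400625 = 898.1025 / 0.37400625 ≈ 2401.30
  x_P = (0.252750·860 + 0.204375·1080 + 0.493875·240 + 0.201375·640) / 0.37400625 = 685.50 / 0.37400625 ≈ 1832.86
  x_D = (0.298500·860 + 0.204375·1080 + 0.265125·240 + 0.681750·640) / 0.37400625 = 977.385 / 0.37400625 ≈ 2613.29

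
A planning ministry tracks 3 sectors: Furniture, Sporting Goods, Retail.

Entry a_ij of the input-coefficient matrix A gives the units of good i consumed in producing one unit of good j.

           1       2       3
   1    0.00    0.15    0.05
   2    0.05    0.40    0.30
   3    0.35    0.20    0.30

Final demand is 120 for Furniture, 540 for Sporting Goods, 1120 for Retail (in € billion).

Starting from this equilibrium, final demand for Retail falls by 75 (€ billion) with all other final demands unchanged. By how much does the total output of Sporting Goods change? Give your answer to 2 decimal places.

Δx_2 = -69.17

I − A =
  [   1.00    -0.15    -0.05]
  [  -0.05     0.60    -0.30]
  [  -0.35    -0.20     0.70]
Cofactors of I−A, C_ij = (−1)^(i+j)·(minor ij) (rows/columns in the sector order above):
  C_11 = (0.60)(0.70) − (-0.30)(-0.20) = 0.3600
  C_12 = −[(-0.05)(0.70) − (-0.30)(-0.35)] = 0.1400
  C_13 = (-0.05)(-0.20) − (0.60)(-0.35) = 0.2200
  C_21 = −[(-0.15)(0.70) − (-0.05)(-0.20)] = 0.1150
  C_22 = (1.00)(0.70) − (-0.05)(-0.35) = 0.6825
  C_23 = −[(1.00)(-0.20) − (-0.15)(-0.35)] = 0.2525
  C_31 = (-0.15)(-0.30) − (-0.05)(0.60) = 0.0750
  C_32 = −[(1.00)(-0.30) − (-0.05)(-0.05)] = 0.3025
  C_33 = (1.00)(0.60) − (-0.15)(-0.05) = 0.5925
det(I−A) = Σ_j (I−A)_1j·C_1j = (1.00)(0.3600) + (-0.15)(0.1400) + (-0.05)(0.2200) = 0.3280
adj(I−A) = Cᵀ =
  [ 0.3600   0.1150   0.0750]
  [ 0.1400   0.6825   0.3025]
  [ 0.2200   0.2525   0.5925]
(I − A)⁻¹ = adj(I−A) / det(I−A) ≈
  [   1.0976     0.3506     0.2287]
  [   0.4268     2.0808     0.9223]
  [   0.6707     0.7698     1.8064]
Δx = (I − A)⁻¹ Δd with Δd having -75 in the Retail component and 0 elsewhere.
So Δx_2 = L_23 · (-75), where L_23 = adj(I−A)_23 / det(I−A) = 0.3025 / 0.3280.
Δx_2 = 0.3025 × (-75) / 0.3280 = -22.6875 / 0.3280 ≈ -69.17.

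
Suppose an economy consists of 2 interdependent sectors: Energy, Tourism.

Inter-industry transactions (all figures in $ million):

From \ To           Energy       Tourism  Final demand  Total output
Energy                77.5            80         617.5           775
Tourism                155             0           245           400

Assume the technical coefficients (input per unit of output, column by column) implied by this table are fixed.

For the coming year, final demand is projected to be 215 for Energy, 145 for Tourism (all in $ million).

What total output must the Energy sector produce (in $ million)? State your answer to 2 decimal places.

x_E = 283.72

Technical coefficients a_ij = z_ij / X_j:
  a_EE = 77.5/775 = 0.10, a_TE = 155/775 = 0.20
  a_ET = 80/400 = 0.20, a_TT = 0/400 = 0.00
I − A =
  [   0.90    -0.20]
  [  -0.20     1.00]
det(I−A) = (0.90)(1.00) − (-0.20)(-0.20) = 0.8600
adj(I−A) = [[1.00, 0.20], [0.20, 0.90]]
(I − A)⁻¹ = adj(I−A) / det(I−A) ≈
  [   1.1628     0.2326]
  [   0.2326     1.0465]
x = (I − A)⁻¹ d = adj(I−A)·d / det(I−A), with det(I−A) = 0.8600:
  x_E = (1.00·215 + 0.20·145) / 0.8600 = 244.00 / 0.8600 ≈ 283.72
  x_T = (0.20·215 + 0.90·145) / 0.8600 = 173.50 / 0.8600 ≈ 201.74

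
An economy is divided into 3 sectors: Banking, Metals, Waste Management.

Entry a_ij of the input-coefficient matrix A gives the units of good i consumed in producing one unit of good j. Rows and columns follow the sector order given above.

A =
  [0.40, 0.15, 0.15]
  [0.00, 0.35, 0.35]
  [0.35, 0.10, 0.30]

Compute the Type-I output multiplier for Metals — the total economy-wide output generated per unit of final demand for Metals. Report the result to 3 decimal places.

m_M = 3.008

I − A =
  [   0.60    -0.15    -0.15]
  [   0.00     0.65    -0.35]
  [  -0.35    -0.10     0.70]
Cofactors of I−A, C_ij = (−1)^(i+j)·(minor ij) (rows/columns in the sector order above):
  C_11 = (0.65)(0.70) − (-0.35)(-0.10) = 0.4200
  C_12 = −[(0.00)(0.70) − (-0.35)(-0.35)] = 0.1225
  C_13 = (0.00)(-0.10) − (0.65)(-0.35) = 0.2275
  C_21 = −[(-0.15)(0.70) − (-0.15)(-0.10)] = 0.1200
  C_22 = (0.60)(0.70) − (-0.15)(-0.35) = 0.3675
  C_23 = −[(0.60)(-0.10) − (-0.15)(-0.35)] = 0.1125
  C_31 = (-0.15)(-0.35) − (-0.15)(0.65) = 0.1500
  C_32 = −[(0.60)(-0.35) − (-0.15)(0.00)] = 0.2100
  C_33 = (0.60)(0.65) − (-0.15)(0.00) = 0.3900
det(I−A) = Σ_j (I−A)_1j·C_1j = (0.60)(0.4200) + (-0.15)(0.1225) + (-0.15)(0.2275) = 0.1995
adj(I−A) = Cᵀ =
  [ 0.4200   0.1200   0.1500]
  [ 0.1225   0.3675   0.2100]
  [ 0.2275   0.1125   0.3900]
(I − A)⁻¹ = adj(I−A) / det(I−A) ≈
  [   2.1053     0.6015     0.7519]
  [   0.6140     1.8421     1.0526]
  [   1.1404     0.5639     1.9549]
The output multiplier for sector j is the column-j sum of the Leontief inverse (I − A)⁻¹ = adj(I−A) / det(I−A).
Column M of adj(I−A): (0.1200, 0.3675, 0.1125); det(I−A) = 0.1995.
m_M = (0.1200 + 0.3675 + 0.1125) / 0.1995 = 0.60 / 0.1995 ≈ 3.008.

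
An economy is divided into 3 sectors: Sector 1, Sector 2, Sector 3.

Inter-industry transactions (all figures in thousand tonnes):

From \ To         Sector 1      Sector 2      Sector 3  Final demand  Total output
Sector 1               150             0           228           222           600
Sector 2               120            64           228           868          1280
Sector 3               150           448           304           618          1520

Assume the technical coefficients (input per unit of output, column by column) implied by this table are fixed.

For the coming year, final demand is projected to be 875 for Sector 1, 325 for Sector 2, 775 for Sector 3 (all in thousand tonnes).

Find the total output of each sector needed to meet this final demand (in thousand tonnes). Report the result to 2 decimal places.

Technical coefficients a_ij = z_ij / X_j:
  a_11 = 150/600 = 0.25, a_21 = 120/600 = 0.20, a_31 = 150/600 = 0.25
  a_12 = 0/1280 = 0.00, a_22 = 64/1280 = 0.05, a_32 = 448/1280 = 0.35
  a_13 = 228/1520 = 0.15, a_23 = 228/1520 = 0.15, a_33 = 304/1520 = 0.20
I − A =
  [   0.75     0.00    -0.15]
  [  -0.20     0.95    -0.15]
  [  -0.25    -0.35     0.80]
Cofactors of I−A, C_ij = (−1)^(i+j)·(minor ij) (rows/columns in the sector order above):
  C_11 = (0.95)(0.80) − (-0.15)(-0.35) = 0.7075
  C_12 = −[(-0.20)(0.80) − (-0.15)(-0.25)] = 0.1975
  C_13 = (-0.20)(-0.35) − (0.95)(-0.25) = 0.3075
  C_21 = −[(0.00)(0.80) − (-0.15)(-0.35)] = 0.0525
  C_22 = (0.75)(0.80) − (-0.15)(-0.25) = 0.5625
  C_23 = −[(0.75)(-0.35) − (0.00)(-0.25)] = 0.2625
  C_31 = (0.00)(-0.15) − (-0.15)(0.95) = 0.1425
  C_32 = −[(0.75)(-0.15) − (-0.15)(-0.20)] = 0.1425
  C_33 = (0.75)(0.95) − (0.00)(-0.20) = 0.7125
det(I−A) = Σ_j (I−A)_1j·C_1j = (0.75)(0.7075) + (0.00)(0.1975) + (-0.15)(0.3075) = 0.4845
adj(I−A) = Cᵀ =
  [ 0.7075   0.0525   0.1425]
  [ 0.1975   0.5625   0.1425]
  [ 0.3075   0.2625   0.7125]
(I − A)⁻¹ = adj(I−A) / det(I−A) ≈
  [   1.4603     0.1084     0.2941]
  [   0.4076     1.1610     0.2941]
  [   0.6347     0.5418     1.4706]
x = (I − A)⁻¹ d = adj(I−A)·d / det(I−A), with det(I−A) = 0.4845:
  x_1 = (0.7075·875 + 0.0525·325 + 0.1425·775) / 0.4845 = 746.5625 / 0.4845 ≈ 1540.89
  x_2 = (0.1975·875 + 0.5625·325 + 0.1425·775) / 0.4845 = 466.0625 / 0.4845 ≈ 961.95
  x_3 = (0.3075·875 + 0.2625·325 + 0.7125·775) / 0.4845 = 906.5625 / 0.4845 ≈ 1871.13

x_1 = 1540.89, x_2 = 961.95, x_3 = 1871.13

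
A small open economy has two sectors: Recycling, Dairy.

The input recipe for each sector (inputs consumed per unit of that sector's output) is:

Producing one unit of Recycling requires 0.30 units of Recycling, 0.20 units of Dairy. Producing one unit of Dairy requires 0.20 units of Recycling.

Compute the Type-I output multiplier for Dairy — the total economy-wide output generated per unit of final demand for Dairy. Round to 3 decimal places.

m_2 = 1.364

I − A =
  [   0.70    -0.20]
  [  -0.20     1.00]
det(I−A) = (0.70)(1.00) − (-0.20)(-0.20) = 0.6600
adj(I−A) = [[1.00, 0.20], [0.20, 0.70]]
(I − A)⁻¹ = adj(I−A) / det(I−A) ≈
  [   1.5152     0.3030]
  [   0.3030     1.0606]
The output multiplier for sector j is the column-j sum of the Leontief inverse (I − A)⁻¹ = adj(I−A) / det(I−A).
Column 2 of adj(I−A): (0.20, 0.70); det(I−A) = 0.6600.
m_2 = (0.20 + 0.70) / 0.6600 = 0.90 / 0.6600 ≈ 1.364.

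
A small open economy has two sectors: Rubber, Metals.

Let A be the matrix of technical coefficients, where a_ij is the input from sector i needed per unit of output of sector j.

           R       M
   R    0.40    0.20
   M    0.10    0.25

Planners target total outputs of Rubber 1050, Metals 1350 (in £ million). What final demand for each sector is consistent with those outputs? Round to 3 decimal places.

I − A =
  [   0.60    -0.20]
  [  -0.10     0.75]
d = (I − A) x:
  d_R = (+0.60)·1050 + (-0.20)·1350 = 360.000
  d_M = (-0.10)·1050 + (+0.75)·1350 = 907.500

d_R = 360.000, d_M = 907.500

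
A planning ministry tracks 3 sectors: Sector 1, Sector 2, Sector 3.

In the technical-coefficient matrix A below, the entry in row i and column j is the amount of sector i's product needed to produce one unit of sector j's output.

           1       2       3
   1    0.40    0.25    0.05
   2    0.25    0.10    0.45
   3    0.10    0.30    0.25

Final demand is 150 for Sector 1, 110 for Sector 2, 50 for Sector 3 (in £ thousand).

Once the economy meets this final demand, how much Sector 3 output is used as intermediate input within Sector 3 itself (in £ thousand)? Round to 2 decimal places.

z_33 = 69.07

I − A =
  [   0.60    -0.25    -0.05]
  [  -0.25     0.90    -0.45]
  [  -0.10    -0.30     0.75]
Cofactors of I−A, C_ij = (−1)^(i+j)·(minor ij) (rows/columns in the sector order above):
  C_11 = (0.90)(0.75) − (-0.45)(-0.30) = 0.5400
  C_12 = −[(-0.25)(0.75) − (-0.45)(-0.10)] = 0.2325
  C_13 = (-0.25)(-0.30) − (0.90)(-0.10) = 0.1650
  C_21 = −[(-0.25)(0.75) − (-0.05)(-0.30)] = 0.2025
  C_22 = (0.60)(0.75) − (-0.05)(-0.10) = 0.4450
  C_23 = −[(0.60)(-0.30) − (-0.25)(-0.10)] = 0.2050
  C_31 = (-0.25)(-0.45) − (-0.05)(0.90) = 0.1575
  C_32 = −[(0.60)(-0.45) − (-0.05)(-0.25)] = 0.2825
  C_33 = (0.60)(0.90) − (-0.25)(-0.25) = 0.4775
det(I−A) = Σ_j (I−A)_1j·C_1j = (0.60)(0.5400) + (-0.25)(0.2325) + (-0.05)(0.1650) = 0.257625
adj(I−A) = Cᵀ =
  [ 0.5400   0.2025   0.1575]
  [ 0.2325   0.4450   0.2825]
  [ 0.1650   0.2050   0.4775]
(I − A)⁻¹ = adj(I−A) / det(I−A) ≈
  [   2.0961     0.7860     0.6114]
  [   0.9025     1.7273     1.0966]
  [   0.6405     0.7957     1.8535]
First solve x = (I − A)⁻¹ d = adj(I−A)·d / det(I−A); in particular x_3 = (0.1650·150 + 0.2050·110 + 0.4775·50) / 0.257625 = 71.175 / 0.257625 ≈ 276.2737.
Intermediate flow from 3 to 3: z_33 = a_33 · x_3 = 0.25 × 71.175 / 0.257625 = 17.79375 / 0.257625 ≈ 69.07.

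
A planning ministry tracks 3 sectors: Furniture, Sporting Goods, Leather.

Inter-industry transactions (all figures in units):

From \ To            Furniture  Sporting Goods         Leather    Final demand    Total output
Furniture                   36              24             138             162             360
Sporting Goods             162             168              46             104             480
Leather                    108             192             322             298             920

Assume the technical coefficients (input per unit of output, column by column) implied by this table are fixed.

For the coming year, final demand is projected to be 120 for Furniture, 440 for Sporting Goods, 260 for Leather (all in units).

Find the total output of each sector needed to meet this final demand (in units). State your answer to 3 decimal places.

Technical coefficients a_ij = z_ij / X_j:
  a_11 = 36/360 = 0.10, a_21 = 162/360 = 0.45, a_31 = 108/360 = 0.30
  a_12 = 24/480 = 0.05, a_22 = 168/480 = 0.35, a_32 = 192/480 = 0.40
  a_13 = 138/920 = 0.15, a_23 = 46/920 = 0.05, a_33 = 322/920 = 0.35
I − A =
  [   0.90    -0.05    -0.15]
  [  -0.45     0.65    -0.05]
  [  -0.30    -0.40     0.65]
Cofactors of I−A, C_ij = (−1)^(i+j)·(minor ij) (rows/columns in the sector order above):
  C_11 = (0.65)(0.65) − (-0.05)(-0.40) = 0.4025
  C_12 = −[(-0.45)(0.65) − (-0.05)(-0.30)] = 0.3075
  C_13 = (-0.45)(-0.40) − (0.65)(-0.30) = 0.3750
  C_21 = −[(-0.05)(0.65) − (-0.15)(-0.40)] = 0.0925
  C_22 = (0.90)(0.65) − (-0.15)(-0.30) = 0.5400
  C_23 = −[(0.90)(-0.40) − (-0.05)(-0.30)] = 0.3750
  C_31 = (-0.05)(-0.05) − (-0.15)(0.65) = 0.1000
  C_32 = −[(0.90)(-0.05) − (-0.15)(-0.45)] = 0.1125
  C_33 = (0.90)(0.65) − (-0.05)(-0.45) = 0.5625
det(I−A) = Σ_j (I−A)_1j·C_1j = (0.90)(0.4025) + (-0.05)(0.3075) + (-0.15)(0.3750) = 0.290625
adj(I−A) = Cᵀ =
  [ 0.4025   0.0925   0.1000]
  [ 0.3075   0.5400   0.1125]
  [ 0.3750   0.3750   0.5625]
(I − A)⁻¹ = adj(I−A) / det(I−A) ≈
  [   1.3849     0.3183     0.3441]
  [   1.0581     1.8581     0.3871]
  [   1.2903     1.2903     1.9355]
x = (I − A)⁻¹ d = adj(I−A)·d / det(I−A), with det(I−A) = 0.290625:
  x_1 = (0.4025·120 + 0.0925·440 + 0.1000·260) / 0.290625 = 115.00 / 0.290625 ≈ 395.699
  x_2 = (0.3075·120 + 0.5400·440 + 0.1125·260) / 0.290625 = 303.75 / 0.290625 ≈ 1045.161
  x_3 = (0.3750·120 + 0.3750·440 + 0.5625·260) / 0.290625 = 356.25 / 0.290625 ≈ 1225.806

x_1 = 395.699, x_2 = 1045.161, x_3 = 1225.806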